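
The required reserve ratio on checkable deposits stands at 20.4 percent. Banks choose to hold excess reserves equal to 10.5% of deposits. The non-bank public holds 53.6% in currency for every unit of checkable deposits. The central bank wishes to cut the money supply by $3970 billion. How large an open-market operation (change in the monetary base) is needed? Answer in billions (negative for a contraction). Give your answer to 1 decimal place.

The money multiplier is m = (1 + c) / (rr + e + c) = (1 + 0.536) / (0.204 + 0.105 + 0.536) ≈ 1.817751.
ΔMB = ΔM / m = (−3970) / 1.817751 ≈ -2184.0175 billion.

-2184.0 billion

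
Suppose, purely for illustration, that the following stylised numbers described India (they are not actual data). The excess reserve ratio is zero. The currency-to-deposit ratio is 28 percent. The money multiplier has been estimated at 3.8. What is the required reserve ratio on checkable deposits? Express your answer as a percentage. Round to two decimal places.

Using m = 3.8. Since m = (1 + c)/(c + rr + e), the denominator satisfies c + rr + e = (1 + c)/m = (1 + 0.28) / 3.8 ≈ 0.336842.
With c = 0.28 and e = 0, the required reserve ratio on checkable deposits is 0.336842 − 0.28 − 0 = 0.056842.

5.68%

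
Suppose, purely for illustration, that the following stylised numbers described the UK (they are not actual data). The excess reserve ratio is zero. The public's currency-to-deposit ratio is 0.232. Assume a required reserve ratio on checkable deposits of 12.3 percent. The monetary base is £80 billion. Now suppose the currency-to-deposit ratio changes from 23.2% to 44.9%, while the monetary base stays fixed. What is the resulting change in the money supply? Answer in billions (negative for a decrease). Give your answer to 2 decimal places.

-74.98 billion

Initially m₁ = (1 + 0.232) / (0.123 + 0.232) ≈ 3.47042, so M₁ = 3.47042 × 80 = 277.6336 billion.
After the change m₂ = (1 + 0.449) / (0.123 + 0.449) ≈ 2.53322, so M₂ = 2.53322 × 80 = 202.6576 billion.
ΔM = M₂ − M₁ = 202.6576 − 277.6336 = -74.976 billion.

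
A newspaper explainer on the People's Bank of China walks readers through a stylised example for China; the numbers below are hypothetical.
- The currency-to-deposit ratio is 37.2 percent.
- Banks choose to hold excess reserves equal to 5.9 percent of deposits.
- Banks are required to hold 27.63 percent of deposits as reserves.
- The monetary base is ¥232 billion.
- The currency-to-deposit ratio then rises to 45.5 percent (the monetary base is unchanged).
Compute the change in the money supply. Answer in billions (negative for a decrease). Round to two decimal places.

Initially m₁ = (1 + 0.372) / (0.2763 + 0.059 + 0.372) ≈ 1.939771, so M₁ = 1.939771 × 232 ≈ 450.0269 billion.
After the change m₂ = (1 + 0.455) / (0.2763 + 0.059 + 0.455) ≈ 1.841073, so M₂ = 1.841073 × 232 ≈ 427.1289 billion.
ΔM = M₂ − M₁ = 427.1289 − 450.0269 = -22.898 billion.

-22.90 billion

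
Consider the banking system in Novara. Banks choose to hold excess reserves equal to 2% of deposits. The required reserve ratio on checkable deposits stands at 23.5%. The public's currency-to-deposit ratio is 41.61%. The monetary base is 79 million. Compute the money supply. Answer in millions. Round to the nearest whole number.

167 million

The money multiplier is m = (1 + c) / (rr + e + c) = (1 + 0.4161) / (0.235 + 0.02 + 0.4161) ≈ 2.1101.
So M = m × MB = 2.1101 × 79 = 166.6979 million.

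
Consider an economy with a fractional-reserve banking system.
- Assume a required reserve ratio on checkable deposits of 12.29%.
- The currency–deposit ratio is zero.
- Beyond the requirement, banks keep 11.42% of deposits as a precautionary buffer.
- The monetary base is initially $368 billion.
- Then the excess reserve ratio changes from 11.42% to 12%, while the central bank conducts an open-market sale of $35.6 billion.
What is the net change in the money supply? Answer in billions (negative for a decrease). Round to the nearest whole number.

Before: m₁ = 1 / (0.1229 + 0.1142) ≈ 4.2176, MB₁ = 368, so M₁ = 4.2176 × 368 = 1552.0768 billion.
After: m₂ = 1 / (0.1229 + 0.12) ≈ 4.1169, MB₂ = 368 − 35.6 = 332.4, so M₂ = 4.1169 × 332.4 ≈ 1368.4576 billion.
ΔM = M₂ − M₁ = 1368.4576 − 1552.0768 = -183.6192 billion.

-184 billion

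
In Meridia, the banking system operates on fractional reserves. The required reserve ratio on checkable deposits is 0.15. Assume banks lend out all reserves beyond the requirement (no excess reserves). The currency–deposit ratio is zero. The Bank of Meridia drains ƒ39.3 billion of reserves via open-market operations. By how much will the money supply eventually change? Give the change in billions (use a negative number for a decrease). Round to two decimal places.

The simple money multiplier is m = 1/rr = 1/0.15 ≈ 6.66667.
An open-market sale reduces the monetary base by 39.3 billion, so ΔM = m × ΔMB = 6.66667 × (−39.3) ≈ -262.0001 billion.

-262.00 billion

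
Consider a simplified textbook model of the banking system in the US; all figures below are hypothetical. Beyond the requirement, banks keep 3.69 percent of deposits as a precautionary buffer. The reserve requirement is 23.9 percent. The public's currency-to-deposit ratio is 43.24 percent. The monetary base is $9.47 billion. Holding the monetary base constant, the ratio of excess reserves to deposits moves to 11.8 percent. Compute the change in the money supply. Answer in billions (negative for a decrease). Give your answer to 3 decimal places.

Initially m₁ = (1 + 0.4324) / (0.239 + 0.0369 + 0.4324) ≈ 2.02231, so M₁ = 2.02231 × 9.47 ≈ 19.1513 billion.
After the change m₂ = (1 + 0.4324) / (0.239 + 0.118 + 0.4324) ≈ 1.81454, so M₂ = 1.81454 × 9.47 ≈ 17.1837 billion.
ΔM = M₂ − M₁ = 17.1837 − 19.1513 = -1.9676 billion.

-1.968 billion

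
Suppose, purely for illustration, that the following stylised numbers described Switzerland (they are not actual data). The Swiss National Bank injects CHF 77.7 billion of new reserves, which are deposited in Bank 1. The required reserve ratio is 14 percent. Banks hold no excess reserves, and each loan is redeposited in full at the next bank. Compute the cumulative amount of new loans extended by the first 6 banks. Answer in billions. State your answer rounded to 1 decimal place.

CHF 284.2 billion

Bank i lends (1 − rr)^i of the original deposit: Bank 1 lends 77.7·0.8600 = 66.8220, Bank 2 lends 77.7·0.8600² ≈ 57.4669, and so on.
Summing a geometric series: total = 77.7·[0.8600·(1 − 0.8600^6) / (1 − 0.8600)] ≈ 284.2001 billion.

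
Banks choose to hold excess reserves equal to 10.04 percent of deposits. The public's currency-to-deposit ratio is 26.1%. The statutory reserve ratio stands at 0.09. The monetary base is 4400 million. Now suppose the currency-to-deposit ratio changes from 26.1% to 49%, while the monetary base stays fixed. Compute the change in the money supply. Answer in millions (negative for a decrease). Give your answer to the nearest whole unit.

-2656 million

Initially m₁ = (1 + 0.261) / (0.09 + 0.1004 + 0.261) ≈ 2.79353, so M₁ = 2.79353 × 4400 = 12291.532 million.
After the change m₂ = (1 + 0.49) / (0.09 + 0.1004 + 0.49) ≈ 2.18989, so M₂ = 2.18989 × 4400 = 9635.516 million.
ΔM = M₂ − M₁ = 9635.516 − 12291.532 = -2656.016 million.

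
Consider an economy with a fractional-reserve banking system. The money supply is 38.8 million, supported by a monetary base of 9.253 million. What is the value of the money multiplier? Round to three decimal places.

The money multiplier is m = M / MB = 38.8 / 9.253 ≈ 4.19323.

4.193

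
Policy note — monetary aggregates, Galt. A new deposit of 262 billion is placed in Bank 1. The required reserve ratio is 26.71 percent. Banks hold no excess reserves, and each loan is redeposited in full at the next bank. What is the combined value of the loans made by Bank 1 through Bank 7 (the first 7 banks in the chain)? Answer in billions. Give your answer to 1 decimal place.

637.3 billion

Bank i lends (1 − rr)^i of the original deposit: Bank 1 lends 262·0.7329 = 192.0198, Bank 2 lends 262·0.7329² ≈ 140.7313, and so on.
Summing a geometric series: total = 262·[0.7329·(1 − 0.7329^7) / (1 − 0.7329)] ≈ 637.2506 billion.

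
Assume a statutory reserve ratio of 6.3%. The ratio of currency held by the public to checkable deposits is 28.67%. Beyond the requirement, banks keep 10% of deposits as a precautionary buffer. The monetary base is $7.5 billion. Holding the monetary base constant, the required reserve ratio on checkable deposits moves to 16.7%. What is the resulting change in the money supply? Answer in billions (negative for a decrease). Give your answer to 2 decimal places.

-4.03 billion

Initially m₁ = (1 + 0.2867) / (0.063 + 0.1 + 0.2867) ≈ 2.8612, so M₁ = 2.8612 × 7.5 = 21.459 billion.
After the change m₂ = (1 + 0.2867) / (0.167 + 0.1 + 0.2867) ≈ 2.3238, so M₂ = 2.3238 × 7.5 = 17.4285 billion.
ΔM = M₂ − M₁ = 17.4285 − 21.459 = -4.0305 billion.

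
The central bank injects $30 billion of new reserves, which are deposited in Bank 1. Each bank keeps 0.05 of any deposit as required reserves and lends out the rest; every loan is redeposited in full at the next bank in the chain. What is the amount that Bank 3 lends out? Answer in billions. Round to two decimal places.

Each bank lends a fraction (1 − rr) = 0.9500 of the deposit it receives, so Bank 3 receives 30·0.9500^2 and lends 30·0.9500^3 ≈ 25.7212 billion.

$25.72 billion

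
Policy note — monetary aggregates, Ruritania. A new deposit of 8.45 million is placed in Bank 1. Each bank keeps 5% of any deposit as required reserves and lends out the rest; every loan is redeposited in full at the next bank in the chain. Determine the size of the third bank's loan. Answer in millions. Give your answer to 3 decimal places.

Each bank lends a fraction (1 − rr) = 0.9500 of the deposit it receives, so Bank 3 receives 8.45·0.9500^2 and lends 8.45·0.9500^3 ≈ 7.2448 million.

7.245 million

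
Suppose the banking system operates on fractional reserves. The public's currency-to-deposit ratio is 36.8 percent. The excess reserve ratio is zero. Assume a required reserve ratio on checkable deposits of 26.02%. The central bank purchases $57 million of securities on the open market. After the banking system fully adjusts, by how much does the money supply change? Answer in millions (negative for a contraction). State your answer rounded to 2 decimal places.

$124.13 million

The money multiplier is m = (1 + c) / (rr + c) = (1 + 0.368) / (0.2602 + 0.368) ≈ 2.17765.
The purchase adds 57 million of base, so ΔM = m × ΔMB = 2.17765 × (+57) ≈ 124.126 million.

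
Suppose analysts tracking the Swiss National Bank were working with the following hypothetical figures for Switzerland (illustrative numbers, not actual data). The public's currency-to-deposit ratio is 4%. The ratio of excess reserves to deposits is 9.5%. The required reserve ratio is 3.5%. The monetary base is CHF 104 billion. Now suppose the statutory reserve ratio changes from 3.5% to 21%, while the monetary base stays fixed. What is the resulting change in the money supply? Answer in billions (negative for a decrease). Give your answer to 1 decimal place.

Initially m₁ = (1 + 0.04) / (0.035 + 0.095 + 0.04) ≈ 6.11765, so M₁ = 6.11765 × 104 = 636.2356 billion.
After the change m₂ = (1 + 0.04) / (0.21 + 0.095 + 0.04) ≈ 3.01449, so M₂ = 3.01449 × 104 ≈ 313.507 billion.
ΔM = M₂ − M₁ = 313.507 − 636.2356 = -322.7286 billion.

-322.7 billion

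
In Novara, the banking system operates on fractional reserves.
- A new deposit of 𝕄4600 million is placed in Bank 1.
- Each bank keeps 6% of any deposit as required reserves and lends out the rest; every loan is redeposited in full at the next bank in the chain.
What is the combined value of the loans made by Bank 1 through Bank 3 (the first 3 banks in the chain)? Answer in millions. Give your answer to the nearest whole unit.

Bank i lends (1 − rr)^i of the original deposit: Bank 1 lends 4600·0.9400 = 4324.0000, Bank 2 lends 4600·0.9400² = 4064.5600, and so on.
Summing a geometric series: total = 4600·[0.9400·(1 − 0.9400^3) / (1 − 0.9400)] = 12209.2464 million.

𝕄12209 million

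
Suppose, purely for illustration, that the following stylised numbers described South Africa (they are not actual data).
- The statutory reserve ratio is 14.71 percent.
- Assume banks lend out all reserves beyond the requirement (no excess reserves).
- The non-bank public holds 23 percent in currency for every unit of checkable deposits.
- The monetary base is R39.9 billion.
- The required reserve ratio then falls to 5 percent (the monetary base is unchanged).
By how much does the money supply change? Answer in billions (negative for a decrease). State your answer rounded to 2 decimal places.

Initially m₁ = (1 + 0.23) / (0.1471 + 0.23) ≈ 3.26173, so M₁ = 3.26173 × 39.9 ≈ 130.143 billion.
After the change m₂ = (1 + 0.23) / (0.05 + 0.23) ≈ 4.39286, so M₂ = 4.39286 × 39.9 ≈ 175.2751 billion.
ΔM = M₂ − M₁ = 175.2751 − 130.143 = 45.1321 billion.

R45.13 billion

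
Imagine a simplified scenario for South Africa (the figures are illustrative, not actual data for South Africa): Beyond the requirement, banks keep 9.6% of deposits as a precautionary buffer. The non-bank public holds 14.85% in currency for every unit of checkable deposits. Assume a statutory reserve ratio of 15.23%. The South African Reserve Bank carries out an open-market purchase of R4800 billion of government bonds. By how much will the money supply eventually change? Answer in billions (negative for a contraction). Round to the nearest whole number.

The money multiplier is m = (1 + c) / (rr + e + c) = (1 + 0.1485) / (0.1523 + 0.096 + 0.1485) ≈ 2.89441.
The purchase adds 4800 billion of base, so ΔM = m × ΔMB = 2.89441 × (+4800) = 13893.168 billion.

R13893 billion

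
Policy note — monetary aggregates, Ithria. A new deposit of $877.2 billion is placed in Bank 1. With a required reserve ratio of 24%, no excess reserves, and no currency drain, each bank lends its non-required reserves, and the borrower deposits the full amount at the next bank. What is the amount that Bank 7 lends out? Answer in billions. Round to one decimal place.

Each bank lends a fraction (1 − rr) = 0.7600 of the deposit it receives, so Bank 7 receives 877.2·0.7600^6 and lends 877.2·0.7600^7 ≈ 128.4676 billion.

$128.5 billion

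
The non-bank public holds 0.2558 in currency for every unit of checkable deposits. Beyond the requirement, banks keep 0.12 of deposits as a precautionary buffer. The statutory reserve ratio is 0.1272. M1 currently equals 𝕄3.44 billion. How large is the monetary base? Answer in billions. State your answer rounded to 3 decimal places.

The money multiplier is m = (1 + c) / (rr + e + c) = (1 + 0.2558) / (0.1272 + 0.12 + 0.2558) ≈ 2.49662.
MB = M / m = 3.44 / 2.49662 ≈ 1.3779 billion.

𝕄1.378 billion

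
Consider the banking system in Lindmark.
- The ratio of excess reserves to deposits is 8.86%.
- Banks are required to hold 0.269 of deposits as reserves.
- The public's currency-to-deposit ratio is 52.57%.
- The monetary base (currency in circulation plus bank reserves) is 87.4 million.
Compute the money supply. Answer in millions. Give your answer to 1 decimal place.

151.0 million

The money multiplier is m = (1 + c) / (rr + e + c) = (1 + 0.5257) / (0.269 + 0.0886 + 0.5257) ≈ 1.7273.
So M = m × MB = 1.7273 × 87.4 ≈ 150.966 million.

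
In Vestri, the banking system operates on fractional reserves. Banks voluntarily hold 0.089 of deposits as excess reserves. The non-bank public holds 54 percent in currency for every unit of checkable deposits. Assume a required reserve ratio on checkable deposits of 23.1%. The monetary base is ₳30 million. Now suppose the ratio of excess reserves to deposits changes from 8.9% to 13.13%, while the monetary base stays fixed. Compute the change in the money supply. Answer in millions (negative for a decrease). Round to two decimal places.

-2.52 million

Initially m₁ = (1 + 0.54) / (0.231 + 0.089 + 0.54) ≈ 1.79070, so M₁ = 1.79070 × 30 = 53.721 million.
After the change m₂ = (1 + 0.54) / (0.231 + 0.1313 + 0.54) ≈ 1.70675, so M₂ = 1.70675 × 30 = 51.2025 million.
ΔM = M₂ − M₁ = 51.2025 − 53.721 = -2.5185 million.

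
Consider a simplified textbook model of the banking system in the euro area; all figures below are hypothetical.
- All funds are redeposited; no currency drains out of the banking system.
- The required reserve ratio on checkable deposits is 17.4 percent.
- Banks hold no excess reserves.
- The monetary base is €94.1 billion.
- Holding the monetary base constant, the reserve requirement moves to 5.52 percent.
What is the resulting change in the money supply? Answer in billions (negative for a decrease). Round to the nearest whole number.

Initially m₁ = 1 / (0.174) ≈ 5.7471, so M₁ = 5.7471 × 94.1 ≈ 540.8021 billion.
After the change m₂ = 1 / (0.0552) ≈ 18.1159, so M₂ = 18.1159 × 94.1 ≈ 1704.7062 billion.
ΔM = M₂ − M₁ = 1704.7062 − 540.8021 = 1163.9041 billion.

€1164 billion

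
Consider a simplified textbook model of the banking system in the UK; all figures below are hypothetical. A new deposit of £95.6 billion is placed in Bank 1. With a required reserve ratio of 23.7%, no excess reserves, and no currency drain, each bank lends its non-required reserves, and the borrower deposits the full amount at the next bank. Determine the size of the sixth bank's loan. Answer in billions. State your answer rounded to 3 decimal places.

£18.863 billion

Each bank lends a fraction (1 − rr) = 0.7630 of the deposit it receives, so Bank 6 receives 95.6·0.7630^5 and lends 95.6·0.7630^6 ≈ 18.8628 billion.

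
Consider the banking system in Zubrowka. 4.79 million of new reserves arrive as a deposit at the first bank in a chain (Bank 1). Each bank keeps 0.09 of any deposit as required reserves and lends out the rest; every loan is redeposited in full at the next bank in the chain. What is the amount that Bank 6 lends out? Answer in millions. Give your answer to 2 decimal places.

2.72 million

Each bank lends a fraction (1 − rr) = 0.9100 of the deposit it receives, so Bank 6 receives 4.79·0.9100^5 and lends 4.79·0.9100^6 ≈ 2.7201 million.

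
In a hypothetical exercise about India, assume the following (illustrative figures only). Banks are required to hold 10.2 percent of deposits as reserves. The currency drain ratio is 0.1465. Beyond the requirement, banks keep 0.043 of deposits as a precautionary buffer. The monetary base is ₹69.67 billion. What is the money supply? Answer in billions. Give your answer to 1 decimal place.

The money multiplier is m = (1 + c) / (rr + e + c) = (1 + 0.1465) / (0.102 + 0.043 + 0.1465) ≈ 3.9331.
So M = m × MB = 3.9331 × 69.67 ≈ 274.0191 billion.

₹274.0 billion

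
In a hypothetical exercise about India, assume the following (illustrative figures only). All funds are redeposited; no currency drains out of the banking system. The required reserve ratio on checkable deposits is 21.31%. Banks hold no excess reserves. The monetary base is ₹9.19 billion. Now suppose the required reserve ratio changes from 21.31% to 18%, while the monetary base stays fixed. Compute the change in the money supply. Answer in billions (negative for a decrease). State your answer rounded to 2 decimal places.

₹7.93 billion

Initially m₁ = 1 / (0.2131) ≈ 4.6926, so M₁ = 4.6926 × 9.19 ≈ 43.125 billion.
After the change m₂ = 1 / (0.18) ≈ 5.5556, so M₂ = 5.5556 × 9.19 ≈ 51.056 billion.
ΔM = M₂ − M₁ = 51.056 − 43.125 = 7.931 billion.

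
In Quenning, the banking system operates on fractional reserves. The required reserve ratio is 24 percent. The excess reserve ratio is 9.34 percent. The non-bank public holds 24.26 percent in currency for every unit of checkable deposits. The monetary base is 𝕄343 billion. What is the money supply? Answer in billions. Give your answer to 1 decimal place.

𝕄740.0 billion

The money multiplier is m = (1 + c) / (rr + e + c) = (1 + 0.2426) / (0.24 + 0.0934 + 0.2426) ≈ 2.15729.
So M = m × MB = 2.15729 × 343 ≈ 739.9505 billion.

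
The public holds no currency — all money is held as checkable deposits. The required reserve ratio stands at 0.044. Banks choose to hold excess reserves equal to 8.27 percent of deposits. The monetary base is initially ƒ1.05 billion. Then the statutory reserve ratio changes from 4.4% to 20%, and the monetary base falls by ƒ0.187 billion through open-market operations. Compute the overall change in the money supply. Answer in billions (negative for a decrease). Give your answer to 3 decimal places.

-5.235 billion

Before: m₁ = 1 / (0.044 + 0.0827) ≈ 7.89266, MB₁ = 1.05, so M₁ = 7.89266 × 1.05 ≈ 8.2873 billion.
After: m₂ = 1 / (0.2 + 0.0827) ≈ 3.53732, MB₂ = 1.05 − 0.187 = 0.863, so M₂ = 3.53732 × 0.863 ≈ 3.0527 billion.
ΔM = M₂ − M₁ = 3.0527 − 8.2873 = -5.2346 billion.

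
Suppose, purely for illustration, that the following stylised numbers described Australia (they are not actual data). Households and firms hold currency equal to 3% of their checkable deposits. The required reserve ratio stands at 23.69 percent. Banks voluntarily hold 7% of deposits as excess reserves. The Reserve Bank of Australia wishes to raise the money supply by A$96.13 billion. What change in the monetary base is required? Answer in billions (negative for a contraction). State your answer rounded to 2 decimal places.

A$31.44 billion

The money multiplier is m = (1 + c) / (rr + e + c) = (1 + 0.03) / (0.2369 + 0.07 + 0.03) ≈ 3.05729.
ΔMB = ΔM / m = (+96.13) / 3.05729 ≈ 31.4429 billion.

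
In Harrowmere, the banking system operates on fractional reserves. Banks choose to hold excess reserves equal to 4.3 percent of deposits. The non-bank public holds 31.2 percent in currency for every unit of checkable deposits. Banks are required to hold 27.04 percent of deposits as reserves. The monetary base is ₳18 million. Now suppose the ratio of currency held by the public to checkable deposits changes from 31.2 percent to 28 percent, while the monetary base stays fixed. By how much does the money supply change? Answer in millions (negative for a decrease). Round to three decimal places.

₳1.066 million

Initially m₁ = (1 + 0.312) / (0.2704 + 0.043 + 0.312) ≈ 2.097857, so M₁ = 2.097857 × 18 ≈ 37.7614 million.
After the change m₂ = (1 + 0.28) / (0.2704 + 0.043 + 0.28) ≈ 2.157061, so M₂ = 2.157061 × 18 ≈ 38.8271 million.
ΔM = M₂ − M₁ = 38.8271 − 37.7614 = 1.0657 million.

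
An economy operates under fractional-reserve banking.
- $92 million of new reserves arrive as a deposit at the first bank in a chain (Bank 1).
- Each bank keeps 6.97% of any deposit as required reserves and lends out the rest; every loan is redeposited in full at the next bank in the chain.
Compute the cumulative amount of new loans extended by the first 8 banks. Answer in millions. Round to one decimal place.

$539.0 million

Bank i lends (1 − rr)^i of the original deposit: Bank 1 lends 92·0.9303 = 85.5876, Bank 2 lends 92·0.9303² ≈ 79.6221, and so on.
Summing a geometric series: total = 92·[0.9303·(1 − 0.9303^8) / (1 − 0.9303)] ≈ 539.0330 million.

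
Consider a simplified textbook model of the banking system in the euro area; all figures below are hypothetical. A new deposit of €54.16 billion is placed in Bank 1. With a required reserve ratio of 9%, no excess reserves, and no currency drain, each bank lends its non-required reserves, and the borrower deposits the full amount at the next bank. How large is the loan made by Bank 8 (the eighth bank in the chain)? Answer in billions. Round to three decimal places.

€25.469 billion

Each bank lends a fraction (1 − rr) = 0.9100 of the deposit it receives, so Bank 8 receives 54.16·0.9100^7 and lends 54.16·0.9100^8 ≈ 25.4689 billion.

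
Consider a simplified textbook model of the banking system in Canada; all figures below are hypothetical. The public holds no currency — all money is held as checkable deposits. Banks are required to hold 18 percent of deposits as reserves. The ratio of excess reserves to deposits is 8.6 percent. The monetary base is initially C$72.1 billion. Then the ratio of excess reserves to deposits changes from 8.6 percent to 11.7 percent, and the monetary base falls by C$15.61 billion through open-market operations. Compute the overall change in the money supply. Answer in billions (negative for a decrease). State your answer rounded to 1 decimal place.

Before: m₁ = 1 / (0.18 + 0.086) ≈ 3.7594, MB₁ = 72.1, so M₁ = 3.7594 × 72.1 ≈ 271.0527 billion.
After: m₂ = 1 / (0.18 + 0.117) ≈ 3.3670, MB₂ = 72.1 − 15.61 = 56.49, so M₂ = 3.3670 × 56.49 ≈ 190.2018 billion.
ΔM = M₂ − M₁ = 190.2018 − 271.0527 = -80.8509 billion.

-80.9 billion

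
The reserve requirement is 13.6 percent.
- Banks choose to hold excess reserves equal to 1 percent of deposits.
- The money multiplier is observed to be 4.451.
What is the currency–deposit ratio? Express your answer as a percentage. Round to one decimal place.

10.1%

Using m = 4.451. From m = (1 + c)/(c + rr + e), rearranging gives 1 + c = m·(c + rr + e), so c·(1 − m) = m·(rr + e) − 1.
Hence c = [m·(rr + e) − 1]/(1 − m) = [4.451 × (0.136 + 0.01) − 1] / (1 − 4.451) ≈ 0.101465.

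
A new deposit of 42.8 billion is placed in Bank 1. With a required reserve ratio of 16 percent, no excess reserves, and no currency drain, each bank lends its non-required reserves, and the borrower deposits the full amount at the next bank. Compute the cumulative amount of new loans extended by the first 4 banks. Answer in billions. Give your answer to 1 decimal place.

Bank i lends (1 − rr)^i of the original deposit: Bank 1 lends 42.8·0.8400 = 35.9520, Bank 2 lends 42.8·0.8400² ≈ 30.1997, and so on.
Summing a geometric series: total = 42.8·[0.8400·(1 − 0.8400^4) / (1 − 0.8400)] ≈ 112.8283 billion.

112.8 billion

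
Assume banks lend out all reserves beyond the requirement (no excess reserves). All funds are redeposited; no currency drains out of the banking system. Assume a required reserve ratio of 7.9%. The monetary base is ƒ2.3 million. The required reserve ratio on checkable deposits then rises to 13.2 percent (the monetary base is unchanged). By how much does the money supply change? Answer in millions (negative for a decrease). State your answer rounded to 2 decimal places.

Initially m₁ = 1 / (0.079) ≈ 12.6582, so M₁ = 12.6582 × 2.3 ≈ 29.1139 million.
After the change m₂ = 1 / (0.132) ≈ 7.5758, so M₂ = 7.5758 × 2.3 ≈ 17.4243 million.
ΔM = M₂ − M₁ = 17.4243 − 29.1139 = -11.6896 million.

-11.69 million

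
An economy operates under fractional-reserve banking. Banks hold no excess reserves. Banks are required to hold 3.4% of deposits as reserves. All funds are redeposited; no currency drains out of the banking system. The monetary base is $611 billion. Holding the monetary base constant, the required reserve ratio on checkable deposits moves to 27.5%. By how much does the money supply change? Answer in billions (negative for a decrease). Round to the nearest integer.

-15749 billion

Initially m₁ = 1 / (0.034) ≈ 29.4118, so M₁ = 29.4118 × 611 = 17970.6098 billion.
After the change m₂ = 1 / (0.275) ≈ 3.6364, so M₂ = 3.6364 × 611 = 2221.8404 billion.
ΔM = M₂ − M₁ = 2221.8404 − 17970.6098 = -15748.7694 billion.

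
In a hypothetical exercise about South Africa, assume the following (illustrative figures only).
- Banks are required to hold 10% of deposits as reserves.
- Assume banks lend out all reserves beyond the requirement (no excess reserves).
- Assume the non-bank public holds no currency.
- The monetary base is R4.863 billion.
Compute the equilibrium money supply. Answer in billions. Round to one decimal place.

With no currency drain or excess reserves, the money multiplier is m = 1/rr = 1/0.1 = 10.
Money supply M = m × MB = 10 × 4.863 = 48.63 billion.

R48.6 billion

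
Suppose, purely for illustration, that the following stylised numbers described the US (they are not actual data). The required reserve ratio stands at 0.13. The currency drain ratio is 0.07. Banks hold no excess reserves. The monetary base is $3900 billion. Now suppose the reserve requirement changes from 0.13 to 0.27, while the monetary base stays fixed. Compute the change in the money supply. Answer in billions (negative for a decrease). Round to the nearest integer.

Initially m₁ = (1 + 0.07) / (0.13 + 0.07) = 5.35, so M₁ = 5.35 × 3900 = 20865 billion.
After the change m₂ = (1 + 0.07) / (0.27 + 0.07) ≈ 3.14706, so M₂ = 3.14706 × 3900 = 12273.534 billion.
ΔM = M₂ − M₁ = 12273.534 − 20865 = -8591.466 billion.

-8591 billion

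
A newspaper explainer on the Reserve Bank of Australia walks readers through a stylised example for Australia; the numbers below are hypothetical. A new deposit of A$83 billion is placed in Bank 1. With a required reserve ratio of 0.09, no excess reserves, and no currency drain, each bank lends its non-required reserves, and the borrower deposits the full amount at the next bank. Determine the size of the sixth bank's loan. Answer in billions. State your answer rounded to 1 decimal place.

A$47.1 billion

Each bank lends a fraction (1 − rr) = 0.9100 of the deposit it receives, so Bank 6 receives 83·0.9100^5 and lends 83·0.9100^6 ≈ 47.1331 billion.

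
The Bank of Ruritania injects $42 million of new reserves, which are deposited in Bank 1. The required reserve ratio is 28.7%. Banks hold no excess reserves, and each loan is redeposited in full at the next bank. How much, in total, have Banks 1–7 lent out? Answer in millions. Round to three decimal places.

Bank i lends (1 − rr)^i of the original deposit: Bank 1 lends 42·0.7130 = 29.9460, Bank 2 lends 42·0.7130² ≈ 21.3515, and so on.
Summing a geometric series: total = 42·[0.7130·(1 − 0.7130^7) / (1 − 0.7130)] ≈ 94.5672 million.

$94.567 million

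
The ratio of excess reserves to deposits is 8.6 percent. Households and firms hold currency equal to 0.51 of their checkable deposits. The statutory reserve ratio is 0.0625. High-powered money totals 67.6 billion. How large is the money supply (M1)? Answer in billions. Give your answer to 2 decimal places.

155.01 billion

The money multiplier is m = (1 + c) / (rr + e + c) = (1 + 0.51) / (0.0625 + 0.086 + 0.51) ≈ 2.29309.
So M = m × MB = 2.29309 × 67.6 ≈ 155.0129 billion.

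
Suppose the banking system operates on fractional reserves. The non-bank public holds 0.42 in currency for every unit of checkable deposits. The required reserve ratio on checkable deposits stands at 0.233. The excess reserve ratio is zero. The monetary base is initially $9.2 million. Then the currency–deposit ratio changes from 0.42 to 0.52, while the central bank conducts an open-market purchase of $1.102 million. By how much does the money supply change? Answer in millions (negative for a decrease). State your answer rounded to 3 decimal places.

$0.789 million

Before: m₁ = (1 + 0.42) / (0.233 + 0.42) ≈ 2.174579, MB₁ = 9.2, so M₁ = 2.174579 × 9.2 ≈ 20.0061 million.
After: m₂ = (1 + 0.52) / (0.233 + 0.52) ≈ 2.018592, MB₂ = 9.2 + 1.102 = 10.302, so M₂ = 2.018592 × 10.302 ≈ 20.7955 million.
ΔM = M₂ − M₁ = 20.7955 − 20.0061 = 0.7894 million.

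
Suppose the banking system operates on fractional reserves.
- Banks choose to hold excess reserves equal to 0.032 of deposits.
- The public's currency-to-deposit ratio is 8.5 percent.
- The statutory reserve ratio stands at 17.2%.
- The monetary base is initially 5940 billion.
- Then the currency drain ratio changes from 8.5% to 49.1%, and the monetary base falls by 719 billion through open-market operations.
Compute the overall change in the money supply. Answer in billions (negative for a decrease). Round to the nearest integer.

-11100 billion

Before: m₁ = (1 + 0.085) / (0.172 + 0.032 + 0.085) ≈ 3.75433, MB₁ = 5940, so M₁ = 3.75433 × 5940 = 22300.7202 billion.
After: m₂ = (1 + 0.491) / (0.172 + 0.032 + 0.491) ≈ 2.14532, MB₂ = 5940 − 719 = 5221, so M₂ = 2.14532 × 5221 ≈ 11200.7157 billion.
ΔM = M₂ − M₁ = 11200.7157 − 22300.7202 = -11100.0045 billion.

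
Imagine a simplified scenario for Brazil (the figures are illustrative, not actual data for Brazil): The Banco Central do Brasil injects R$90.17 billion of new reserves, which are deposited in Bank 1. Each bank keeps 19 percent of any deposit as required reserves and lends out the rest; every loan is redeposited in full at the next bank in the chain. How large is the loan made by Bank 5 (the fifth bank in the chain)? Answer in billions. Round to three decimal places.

Each bank lends a fraction (1 − rr) = 0.8100 of the deposit it receives, so Bank 5 receives 90.17·0.8100^4 and lends 90.17·0.8100^5 ≈ 31.4403 billion.

R$31.440 billion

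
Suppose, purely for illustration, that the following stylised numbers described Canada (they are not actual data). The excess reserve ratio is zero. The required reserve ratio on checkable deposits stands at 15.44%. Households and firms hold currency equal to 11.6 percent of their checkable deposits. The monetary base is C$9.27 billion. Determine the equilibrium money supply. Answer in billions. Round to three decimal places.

The money multiplier is m = (1 + c) / (rr + c) = (1 + 0.116) / (0.1544 + 0.116) ≈ 4.12722.
So M = m × MB = 4.12722 × 9.27 ≈ 38.2593 billion.

C$38.259 billion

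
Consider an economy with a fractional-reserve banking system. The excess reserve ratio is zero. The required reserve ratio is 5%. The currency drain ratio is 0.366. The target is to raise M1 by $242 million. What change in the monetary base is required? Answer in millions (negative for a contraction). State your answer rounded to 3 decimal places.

$73.698 million

The money multiplier is m = (1 + c) / (rr + c) = (1 + 0.366) / (0.05 + 0.366) ≈ 3.2836538.
ΔMB = ΔM / m = (+242) / 3.2836538 ≈ 73.6984 million.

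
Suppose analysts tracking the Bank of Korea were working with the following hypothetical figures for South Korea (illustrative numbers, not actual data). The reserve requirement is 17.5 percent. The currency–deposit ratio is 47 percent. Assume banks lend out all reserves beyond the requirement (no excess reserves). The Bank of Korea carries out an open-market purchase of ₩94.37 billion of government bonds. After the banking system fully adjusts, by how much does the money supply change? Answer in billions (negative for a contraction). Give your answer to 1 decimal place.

The money multiplier is m = (1 + c) / (rr + c) = (1 + 0.47) / (0.175 + 0.47) ≈ 2.2791.
The purchase adds 94.37 billion of base, so ΔM = m × ΔMB = 2.2791 × (+94.37) ≈ 215.0787 billion.

₩215.1 billion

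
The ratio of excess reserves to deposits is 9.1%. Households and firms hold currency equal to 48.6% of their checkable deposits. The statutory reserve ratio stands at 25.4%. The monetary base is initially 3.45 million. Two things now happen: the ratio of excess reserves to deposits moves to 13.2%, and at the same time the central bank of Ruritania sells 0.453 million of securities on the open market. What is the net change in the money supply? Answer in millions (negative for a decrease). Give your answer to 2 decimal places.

-1.06 million

Before: m₁ = (1 + 0.486) / (0.254 + 0.091 + 0.486) ≈ 1.7882, MB₁ = 3.45, so M₁ = 1.7882 × 3.45 ≈ 6.1693 million.
After: m₂ = (1 + 0.486) / (0.254 + 0.132 + 0.486) ≈ 1.7041, MB₂ = 3.45 − 0.453 = 2.997, so M₂ = 1.7041 × 2.997 ≈ 5.1072 million.
ΔM = M₂ − M₁ = 5.1072 − 6.1693 = -1.0621 million.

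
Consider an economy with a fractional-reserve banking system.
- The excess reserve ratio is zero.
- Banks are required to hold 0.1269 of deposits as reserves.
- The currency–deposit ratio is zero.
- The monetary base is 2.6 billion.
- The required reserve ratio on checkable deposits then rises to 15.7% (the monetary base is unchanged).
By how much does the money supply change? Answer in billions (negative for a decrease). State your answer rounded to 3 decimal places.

Initially m₁ = 1 / (0.1269) ≈ 7.88022, so M₁ = 7.88022 × 2.6 ≈ 20.4886 billion.
After the change m₂ = 1 / (0.157) ≈ 6.36943, so M₂ = 6.36943 × 2.6 ≈ 16.5605 billion.
ΔM = M₂ − M₁ = 16.5605 − 20.4886 = -3.9281 billion.

-3.928 billion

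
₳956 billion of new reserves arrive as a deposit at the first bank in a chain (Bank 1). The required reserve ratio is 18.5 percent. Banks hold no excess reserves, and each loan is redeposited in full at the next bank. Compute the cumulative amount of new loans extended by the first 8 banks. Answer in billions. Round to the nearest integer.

Bank i lends (1 − rr)^i of the original deposit: Bank 1 lends 956·0.8150 = 779.1400, Bank 2 lends 956·0.8150² = 634.9991, and so on.
Summing a geometric series: total = 956·[0.8150·(1 − 0.8150^8) / (1 − 0.8150)] ≈ 3391.7737 billion.

₳3392 billion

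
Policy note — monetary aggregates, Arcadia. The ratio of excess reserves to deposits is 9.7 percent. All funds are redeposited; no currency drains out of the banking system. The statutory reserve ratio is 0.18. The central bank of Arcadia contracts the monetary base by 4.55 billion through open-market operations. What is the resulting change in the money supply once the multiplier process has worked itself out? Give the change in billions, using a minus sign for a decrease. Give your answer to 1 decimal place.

-16.4 billion

The money multiplier is m = 1 / (rr + e) = 1 / (0.18 + 0.097) ≈ 3.6101.
The sale removes 4.55 billion of base, so ΔM = m × ΔMB = 3.6101 × (−4.55) ≈ -16.426 billion.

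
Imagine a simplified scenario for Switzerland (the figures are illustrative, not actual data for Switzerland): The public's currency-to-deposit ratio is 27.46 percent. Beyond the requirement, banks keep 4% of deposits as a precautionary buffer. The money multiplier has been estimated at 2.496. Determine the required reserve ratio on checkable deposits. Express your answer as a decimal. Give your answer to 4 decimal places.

Using m = 2.496. Since m = (1 + c)/(c + rr + e), the denominator satisfies c + rr + e = (1 + c)/m = (1 + 0.2746) / 2.496 ≈ 0.510657.
With c = 0.2746 and e = 0.04, the required reserve ratio on checkable deposits is 0.510657 − 0.2746 − 0.04 = 0.196057.

0.1961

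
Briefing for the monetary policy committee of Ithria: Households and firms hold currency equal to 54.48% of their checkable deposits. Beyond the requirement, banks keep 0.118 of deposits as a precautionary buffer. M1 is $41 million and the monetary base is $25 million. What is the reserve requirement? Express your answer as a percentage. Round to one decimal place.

Using m = M/MB = 41/25 = 1.640000. Since m = (1 + c)/(c + rr + e), the denominator satisfies c + rr + e = (1 + c)/m = (1 + 0.5448) / 1.640000 ≈ 0.941951.
With c = 0.5448 and e = 0.118, the reserve requirement is 0.941951 − 0.5448 − 0.118 = 0.279151.

27.9%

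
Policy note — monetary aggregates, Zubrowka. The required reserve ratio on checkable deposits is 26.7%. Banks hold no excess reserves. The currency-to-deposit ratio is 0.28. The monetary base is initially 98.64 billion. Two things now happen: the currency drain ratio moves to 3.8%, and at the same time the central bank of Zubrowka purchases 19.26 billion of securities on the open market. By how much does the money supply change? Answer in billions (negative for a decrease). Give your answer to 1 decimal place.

170.4 billion

Before: m₁ = (1 + 0.28) / (0.267 + 0.28) ≈ 2.34004, MB₁ = 98.64, so M₁ = 2.34004 × 98.64 ≈ 230.8215 billion.
After: m₂ = (1 + 0.038) / (0.267 + 0.038) ≈ 3.40328, MB₂ = 98.64 + 19.26 = 117.9, so M₂ = 3.40328 × 117.9 ≈ 401.2467 billion.
ΔM = M₂ − M₁ = 401.2467 − 230.8215 = 170.4252 billion.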